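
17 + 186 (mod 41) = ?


17 + 186 = 203
203 mod 41 = 39


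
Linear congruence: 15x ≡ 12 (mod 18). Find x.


GCD(15, 18) = 3 divides 12
Divide: 5x ≡ 4 (mod 6)
x ≡ 2 (mod 6)


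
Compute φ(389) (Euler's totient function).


389 = 389
Prime factors: 389
φ(389) = 389 × (1-1/389)
= 389 × 388/389 = 388

φ(389) = 388


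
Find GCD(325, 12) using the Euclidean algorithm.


325 = 27 * 12 + 1
12 = 12 * 1 + 0
GCD = 1


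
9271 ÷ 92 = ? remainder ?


9271 = 92 * 100 + 71
Check: 9200 + 71 = 9271

q = 100, r = 71


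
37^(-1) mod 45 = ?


Use the extended Euclidean algorithm on (45, 37); each row r = 45*s + 37*t:
r=45, s=1, t=0
r=37, s=0, t=1
q=1: r=8, s=1, t=-1   [45*(1) + 37*(-1) = 8]
q=4: r=5, s=-4, t=5   [45*(-4) + 37*(5) = 5]
q=1: r=3, s=5, t=-6   [45*(5) + 37*(-6) = 3]
q=1: r=2, s=-9, t=11   [45*(-9) + 37*(11) = 2]
q=1: r=1, s=14, t=-17   [45*(14) + 37*(-17) = 1]
q=2: r=0, s=-37, t=45   [45*(-37) + 37*(45) = 0]
GCD = 1 with t = -17, so 37*(-17) ≡ 1 (mod 45)
Inverse = -17 mod 45 = 28
Check: 37 * 28 = 1036 ≡ 1 (mod 45)

37^(-1) ≡ 28 (mod 45)


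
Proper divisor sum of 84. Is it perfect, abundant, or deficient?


Proper divisors: 1, 2, 3, 4, 6, 7, 12, 14, 21, 28, 42
Sum = 1 + 2 + 3 + 4 + 6 + 7 + 12 + 14 + 21 + 28 + 42 = 140
140 > 84 → abundant

s(84) = 140 (abundant)


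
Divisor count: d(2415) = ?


2415 = 3^1 × 5^1 × 7^1 × 23^1
d(2415) = (1+1) × (1+1) × (1+1) × (1+1) = 16

16 divisors


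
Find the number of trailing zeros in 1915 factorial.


floor(1915/5) = 383
floor(1915/25) = 76
floor(1915/125) = 15
floor(1915/625) = 3
Total = 477

477 trailing zeros


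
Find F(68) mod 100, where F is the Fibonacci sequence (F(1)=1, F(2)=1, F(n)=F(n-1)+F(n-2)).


F(k) mod 100 for k=1..68:
1, 1, 2, 3, 5, 8, 13, 21, 34, 55, 89, 44, 33, 77, 10, 87, 97, 84, 81, 65, 46, 11, 57, 68, 25, 93, 18, 11, 29, 40, 69, 9, 78, 87, 65, 52, 17, 69, 86, 55, 41, 96, 37, 33, 70, 3, 73, 76, 49, 25, 74, 99, 73, 72, 45, 17, 62, 79, 41, 20, 61, 81, 42, 23, 65, 88, 53, 41
F(68) mod 100 = 41


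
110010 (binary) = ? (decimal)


110010 (base 2) = 50 (decimal)
50 (decimal) = 50 (base 10)


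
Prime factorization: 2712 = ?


2712 / 2 = 1356
1356 / 2 = 678
678 / 2 = 339
339 / 3 = 113
113 / 113 = 1
2712 = 2^3 × 3 × 113


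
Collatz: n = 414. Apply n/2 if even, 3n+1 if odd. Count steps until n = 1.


414 → 207 → 622 → 311 → 934 → 467 → 1402 → 701 → 2104 → 1052 → 526 → 263 → 790 → 395 → 1186 → 593 → 1780 → 890 → 445 → 1336 → 668 → 334 → 167 → 502 → 251 → 754 → 377 → 1132 → 566 → 283 → 850 → 425 → 1276 → 638 → 319 → 958 → 479 → 1438 → 719 → 2158 → 1079 → 3238 → 1619 → 4858 → 2429 → 7288 → 3644 → 1822 → 911 → 2734 → 1367 → 4102 → 2051 → 6154 → 3077 → 9232 → 4616 → 2308 → 1154 → 577 → 1732 → 866 → 433 → 1300 → 650 → 325 → 976 → 488 → 244 → 122 → 61 → 184 → 92 → 46 → 23 → 70 → 35 → 106 → 53 → 160 → 80 → 40 → 20 → 10 → 5 → 16 → 8 → 4 → 2 → 1
Total steps = 89

89 steps


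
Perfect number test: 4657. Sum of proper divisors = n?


Proper divisors of 4657: 1
Sum = 1 = 1

No, 4657 is not perfect (1 ≠ 4657)


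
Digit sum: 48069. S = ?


4 + 8 + 0 + 6 + 9 = 27


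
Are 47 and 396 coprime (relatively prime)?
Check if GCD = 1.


Euclidean algorithm:
396 = 8 * 47 + 20
47 = 2 * 20 + 7
20 = 2 * 7 + 6
7 = 1 * 6 + 1
6 = 6 * 1 + 0
GCD(47, 396) = 1

Yes, coprime (GCD = 1)


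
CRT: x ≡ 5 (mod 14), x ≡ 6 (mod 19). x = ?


M = 14*19 = 266
M1 = M/14 = 19, M2 = M/19 = 14
M1^(-1) mod 14 = 3, M2^(-1) mod 19 = 15
x = 5*19*3 + 6*14*15 = 1545
1545 mod 266 = 215
Check: 215 mod 14 = 5 ✓, 215 mod 19 = 6 ✓

x ≡ 215 (mod 266)


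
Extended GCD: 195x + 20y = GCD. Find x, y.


Tabular extended Euclidean (each row: r = 195*s + 20*t):
r=195, s=1, t=0
r=20, s=0, t=1
q=9: r=15, s=1, t=-9   [195*(1) + 20*(-9) = 15]
q=1: r=5, s=-1, t=10   [195*(-1) + 20*(10) = 5]
q=3: r=0, s=4, t=-39   [195*(4) + 20*(-39) = 0]
GCD = 5; from the row with r=5: x=-1, y=10
Check: 195*(-1) + 20*(10) = -195 + 200 = 5

GCD = 5, x = -1, y = 10


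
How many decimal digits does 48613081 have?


48613081 has 8 digits in base 10
floor(log10(48613081)) + 1 = floor(7.6868) + 1 = 8

8 digits (base 10)


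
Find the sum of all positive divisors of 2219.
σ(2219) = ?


Divisors of 2219: 1, 7, 317, 2219
Sum = 1 + 7 + 317 + 2219 = 2544

σ(2219) = 2544


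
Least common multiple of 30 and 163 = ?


GCD(30, 163) = 1
LCM = 30*163/1 = 4890/1 = 4890

LCM = 4890


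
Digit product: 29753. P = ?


2 × 9 × 7 × 5 × 3 = 1890


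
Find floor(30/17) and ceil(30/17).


30/17 = 1.7647
floor = 1
ceil = 2

floor = 1, ceil = 2


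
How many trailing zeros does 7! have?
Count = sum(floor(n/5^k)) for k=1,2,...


floor(7/5) = 1
Total = 1

1 trailing zeros


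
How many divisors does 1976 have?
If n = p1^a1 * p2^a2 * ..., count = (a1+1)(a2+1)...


1976 = 2^3 × 13^1 × 19^1
d(1976) = (3+1) × (1+1) × (1+1) = 16

16 divisors


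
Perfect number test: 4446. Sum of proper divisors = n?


Proper divisors of 4446: 1, 2, 3, 6, 9, 13, 18, 19, 26, 38, 39, 57, 78, 114, 117, 171, 234, 247, 342, 494, 741, 1482, 2223
Sum = 1 + 2 + 3 + 6 + 9 + 13 + 18 + 19 + 26 + 38 + 39 + 57 + 78 + 114 + 117 + 171 + 234 + 247 + 342 + 494 + 741 + 1482 + 2223 = 6474

No, 4446 is not perfect (6474 ≠ 4446)


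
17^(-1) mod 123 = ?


Use the extended Euclidean algorithm on (123, 17); each row r = 123*s + 17*t:
r=123, s=1, t=0
r=17, s=0, t=1
q=7: r=4, s=1, t=-7   [123*(1) + 17*(-7) = 4]
q=4: r=1, s=-4, t=29   [123*(-4) + 17*(29) = 1]
q=4: r=0, s=17, t=-123   [123*(17) + 17*(-123) = 0]
GCD = 1 with t = 29, so 17*(29) ≡ 1 (mod 123)
Inverse = 29 mod 123 = 29
Check: 17 * 29 = 493 ≡ 1 (mod 123)

17^(-1) ≡ 29 (mod 123)


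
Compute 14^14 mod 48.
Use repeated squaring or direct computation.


14^1 mod 48 = 14
14^2 mod 48 = 4
14^3 mod 48 = 8
14^4 mod 48 = 16
14^5 mod 48 = 32
14^6 mod 48 = 16
14^7 mod 48 = 32
14^8 mod 48 = 16
14^9 mod 48 = 32
14^10 mod 48 = 16
14^11 mod 48 = 32
14^12 mod 48 = 16
14^13 mod 48 = 32
14^14 mod 48 = 16


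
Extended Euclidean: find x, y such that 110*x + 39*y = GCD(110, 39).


Tabular extended Euclidean (each row: r = 110*s + 39*t):
r=110, s=1, t=0
r=39, s=0, t=1
q=2: r=32, s=1, t=-2   [110*(1) + 39*(-2) = 32]
q=1: r=7, s=-1, t=3   [110*(-1) + 39*(3) = 7]
q=4: r=4, s=5, t=-14   [110*(5) + 39*(-14) = 4]
q=1: r=3, s=-6, t=17   [110*(-6) + 39*(17) = 3]
q=1: r=1, s=11, t=-31   [110*(11) + 39*(-31) = 1]
q=3: r=0, s=-39, t=110   [110*(-39) + 39*(110) = 0]
GCD = 1; from the row with r=1: x=11, y=-31
Check: 110*(11) + 39*(-31) = 1210 - 1209 = 1

GCD = 1, x = 11, y = -31


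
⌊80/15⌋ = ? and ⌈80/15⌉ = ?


80/15 = 5.3333
floor = 5
ceil = 6

floor = 5, ceil = 6


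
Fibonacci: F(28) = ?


Sequence: 1, 1, 2, 3, 5, 8, 13, 21, 34, 55, 89, 144, 233, 377, 610, 987, 1597, 2584, 4181, 6765, 10946, 17711, 28657, 46368, 75025, 121393, 196418, 317811
F(28) = 317811


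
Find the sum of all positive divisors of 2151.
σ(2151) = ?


Divisors of 2151: 1, 3, 9, 239, 717, 2151
Sum = 1 + 3 + 9 + 239 + 717 + 2151 = 3120

σ(2151) = 3120


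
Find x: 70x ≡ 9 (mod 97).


GCD(70, 97) = 1, unique solution
a^(-1) mod 97 = 79
x = 79 * 9 mod 97 = 32

x ≡ 32 (mod 97)


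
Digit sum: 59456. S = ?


5 + 9 + 4 + 5 + 6 = 29


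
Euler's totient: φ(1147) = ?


1147 = 31 × 37
Prime factors: 31, 37
φ(1147) = 1147 × (1-1/31) × (1-1/37)
= 1147 × 30/31 × 36/37 = 1080

φ(1147) = 1080


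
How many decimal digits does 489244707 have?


489244707 has 9 digits in base 10
floor(log10(489244707)) + 1 = floor(8.6895) + 1 = 9

9 digits (base 10)


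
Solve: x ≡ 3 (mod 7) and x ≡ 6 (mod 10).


M = 7*10 = 70
M1 = M/7 = 10, M2 = M/10 = 7
M1^(-1) mod 7 = 5, M2^(-1) mod 10 = 3
x = 3*10*5 + 6*7*3 = 276
276 mod 70 = 66
Check: 66 mod 7 = 3 ✓, 66 mod 10 = 6 ✓

x ≡ 66 (mod 70)


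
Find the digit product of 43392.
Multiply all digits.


4 × 3 × 3 × 9 × 2 = 648


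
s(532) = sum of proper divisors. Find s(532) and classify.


Proper divisors: 1, 2, 4, 7, 14, 19, 28, 38, 76, 133, 266
Sum = 1 + 2 + 4 + 7 + 14 + 19 + 28 + 38 + 76 + 133 + 266 = 588
588 > 532 → abundant

s(532) = 588 (abundant)


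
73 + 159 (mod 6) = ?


73 + 159 = 232
232 mod 6 = 4


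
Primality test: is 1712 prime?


1712 / 2 = 856 (exact division)
1712 is NOT prime.

No, 1712 is not prime


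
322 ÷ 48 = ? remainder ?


322 = 48 * 6 + 34
Check: 288 + 34 = 322

q = 6, r = 34


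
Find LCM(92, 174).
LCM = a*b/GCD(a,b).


GCD(92, 174) = 2
LCM = 92*174/2 = 16008/2 = 8004

LCM = 8004


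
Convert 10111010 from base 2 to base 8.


10111010 (base 2) = 186 (decimal)
186 (decimal) = 272 (base 8)


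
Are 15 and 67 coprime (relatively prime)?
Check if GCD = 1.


Euclidean algorithm:
67 = 4 * 15 + 7
15 = 2 * 7 + 1
7 = 7 * 1 + 0
GCD(15, 67) = 1

Yes, coprime (GCD = 1)


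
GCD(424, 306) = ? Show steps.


424 = 1 * 306 + 118
306 = 2 * 118 + 70
118 = 1 * 70 + 48
70 = 1 * 48 + 22
48 = 2 * 22 + 4
22 = 5 * 4 + 2
4 = 2 * 2 + 0
GCD = 2


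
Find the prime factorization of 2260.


2260 / 2 = 1130
1130 / 2 = 565
565 / 5 = 113
113 / 113 = 1
2260 = 2^2 × 5 × 113


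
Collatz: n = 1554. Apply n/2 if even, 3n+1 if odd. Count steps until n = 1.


1554 → 777 → 2332 → 1166 → 583 → 1750 → 875 → 2626 → 1313 → 3940 → 1970 → 985 → 2956 → 1478 → 739 → 2218 → 1109 → 3328 → 1664 → 832 → 416 → 208 → 104 → 52 → 26 → 13 → 40 → 20 → 10 → 5 → 16 → 8 → 4 → 2 → 1
Total steps = 34

34 steps


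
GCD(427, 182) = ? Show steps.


427 = 2 * 182 + 63
182 = 2 * 63 + 56
63 = 1 * 56 + 7
56 = 8 * 7 + 0
GCD = 7


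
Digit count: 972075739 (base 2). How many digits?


972075739 in base 2 = 111001111100001011001011011011
Number of digits = 30

30 digits (base 2)


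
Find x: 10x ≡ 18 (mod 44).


GCD(10, 44) = 2 divides 18
Divide: 5x ≡ 9 (mod 22)
x ≡ 15 (mod 22)


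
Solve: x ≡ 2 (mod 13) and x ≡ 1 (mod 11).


M = 13*11 = 143
M1 = M/13 = 11, M2 = M/11 = 13
M1^(-1) mod 13 = 6, M2^(-1) mod 11 = 6
x = 2*11*6 + 1*13*6 = 210
210 mod 143 = 67
Check: 67 mod 13 = 2 ✓, 67 mod 11 = 1 ✓

x ≡ 67 (mod 143)


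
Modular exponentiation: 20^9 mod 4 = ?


20^1 mod 4 = 0
20^2 mod 4 = 0
20^3 mod 4 = 0
20^4 mod 4 = 0
20^5 mod 4 = 0
20^6 mod 4 = 0
20^7 mod 4 = 0
20^8 mod 4 = 0
20^9 mod 4 = 0


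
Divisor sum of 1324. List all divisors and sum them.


Divisors of 1324: 1, 2, 4, 331, 662, 1324
Sum = 1 + 2 + 4 + 331 + 662 + 1324 = 2324

σ(1324) = 2324


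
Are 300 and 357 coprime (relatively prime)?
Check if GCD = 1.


Euclidean algorithm:
357 = 1 * 300 + 57
300 = 5 * 57 + 15
57 = 3 * 15 + 12
15 = 1 * 12 + 3
12 = 4 * 3 + 0
GCD(300, 357) = 3

No, not coprime (GCD = 3)


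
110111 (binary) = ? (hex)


110111 (base 2) = 55 (decimal)
55 (decimal) = 37 (base 16)


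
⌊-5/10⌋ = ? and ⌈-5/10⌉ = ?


-5/10 = -0.5000
floor = -1
ceil = 0

floor = -1, ceil = 0


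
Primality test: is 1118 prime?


1118 / 2 = 559 (exact division)
1118 is NOT prime.

No, 1118 is not prime


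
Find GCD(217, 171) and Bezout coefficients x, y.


Tabular extended Euclidean (each row: r = 217*s + 171*t):
r=217, s=1, t=0
r=171, s=0, t=1
q=1: r=46, s=1, t=-1   [217*(1) + 171*(-1) = 46]
q=3: r=33, s=-3, t=4   [217*(-3) + 171*(4) = 33]
q=1: r=13, s=4, t=-5   [217*(4) + 171*(-5) = 13]
q=2: r=7, s=-11, t=14   [217*(-11) + 171*(14) = 7]
q=1: r=6, s=15, t=-19   [217*(15) + 171*(-19) = 6]
q=1: r=1, s=-26, t=33   [217*(-26) + 171*(33) = 1]
q=6: r=0, s=171, t=-217   [217*(171) + 171*(-217) = 0]
GCD = 1; from the row with r=1: x=-26, y=33
Check: 217*(-26) + 171*(33) = -5642 + 5643 = 1

GCD = 1, x = -26, y = 33


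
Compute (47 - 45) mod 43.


47 - 45 = 2
2 mod 43 = 2


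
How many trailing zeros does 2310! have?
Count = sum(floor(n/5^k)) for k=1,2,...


floor(2310/5) = 462
floor(2310/25) = 92
floor(2310/125) = 18
floor(2310/625) = 3
Total = 575

575 trailing zeros


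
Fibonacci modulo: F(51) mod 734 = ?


F(k) mod 734 for k=1..51:
1, 1, 2, 3, 5, 8, 13, 21, 34, 55, 89, 144, 233, 377, 610, 253, 129, 382, 511, 159, 670, 95, 31, 126, 157, 283, 440, 723, 429, 418, 113, 531, 644, 441, 351, 58, 409, 467, 142, 609, 17, 626, 643, 535, 444, 245, 689, 200, 155, 355, 510
F(51) mod 734 = 510


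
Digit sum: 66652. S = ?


6 + 6 + 6 + 5 + 2 = 25


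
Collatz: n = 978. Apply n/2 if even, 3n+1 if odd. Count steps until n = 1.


978 → 489 → 1468 → 734 → 367 → 1102 → 551 → 1654 → 827 → 2482 → 1241 → 3724 → 1862 → 931 → 2794 → 1397 → 4192 → 2096 → 1048 → 524 → 262 → 131 → 394 → 197 → 592 → 296 → 148 → 74 → 37 → 112 → 56 → 28 → 14 → 7 → 22 → 11 → 34 → 17 → 52 → 26 → 13 → 40 → 20 → 10 → 5 → 16 → 8 → 4 → 2 → 1
Total steps = 49

49 steps


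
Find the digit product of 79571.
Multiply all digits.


7 × 9 × 5 × 7 × 1 = 2205


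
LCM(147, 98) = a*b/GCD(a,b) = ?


GCD(147, 98) = 49
LCM = 147*98/49 = 14406/49 = 294

LCM = 294


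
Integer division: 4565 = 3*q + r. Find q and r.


4565 = 3 * 1521 + 2
Check: 4563 + 2 = 4565

q = 1521, r = 2


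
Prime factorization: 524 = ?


524 / 2 = 262
262 / 2 = 131
131 / 131 = 1
524 = 2^2 × 131


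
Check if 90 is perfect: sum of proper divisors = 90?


Proper divisors of 90: 1, 2, 3, 5, 6, 9, 10, 15, 18, 30, 45
Sum = 1 + 2 + 3 + 5 + 6 + 9 + 10 + 15 + 18 + 30 + 45 = 144

No, 90 is not perfect (144 ≠ 90)


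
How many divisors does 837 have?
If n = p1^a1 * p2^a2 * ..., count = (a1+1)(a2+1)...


837 = 3^3 × 31^1
d(837) = (3+1) × (1+1) = 8

8 divisors


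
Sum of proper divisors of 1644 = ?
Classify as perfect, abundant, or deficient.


Proper divisors: 1, 2, 3, 4, 6, 12, 137, 274, 411, 548, 822
Sum = 1 + 2 + 3 + 4 + 6 + 12 + 137 + 274 + 411 + 548 + 822 = 2220
2220 > 1644 → abundant

s(1644) = 2220 (abundant)


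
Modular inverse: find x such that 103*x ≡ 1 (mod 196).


Use the extended Euclidean algorithm on (196, 103); each row r = 196*s + 103*t:
r=196, s=1, t=0
r=103, s=0, t=1
q=1: r=93, s=1, t=-1   [196*(1) + 103*(-1) = 93]
q=1: r=10, s=-1, t=2   [196*(-1) + 103*(2) = 10]
q=9: r=3, s=10, t=-19   [196*(10) + 103*(-19) = 3]
q=3: r=1, s=-31, t=59   [196*(-31) + 103*(59) = 1]
q=3: r=0, s=103, t=-196   [196*(103) + 103*(-196) = 0]
GCD = 1 with t = 59, so 103*(59) ≡ 1 (mod 196)
Inverse = 59 mod 196 = 59
Check: 103 * 59 = 6077 ≡ 1 (mod 196)

103^(-1) ≡ 59 (mod 196)


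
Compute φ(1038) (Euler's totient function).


1038 = 2 × 3 × 173
Prime factors: 2, 3, 173
φ(1038) = 1038 × (1-1/2) × (1-1/3) × (1-1/173)
= 1038 × 1/2 × 2/3 × 172/173 = 344

φ(1038) = 344


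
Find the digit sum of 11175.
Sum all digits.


1 + 1 + 1 + 7 + 5 = 15


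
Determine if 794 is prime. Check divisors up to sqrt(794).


794 / 2 = 397 (exact division)
794 is NOT prime.

No, 794 is not prime


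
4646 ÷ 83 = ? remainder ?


4646 = 83 * 55 + 81
Check: 4565 + 81 = 4646

q = 55, r = 81


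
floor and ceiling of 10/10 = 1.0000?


10/10 = 1.0000
floor = 1
ceil = 1

floor = 1, ceil = 1


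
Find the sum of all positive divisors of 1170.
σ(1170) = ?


Divisors of 1170: 1, 2, 3, 5, 6, 9, 10, 13, 15, 18, 26, 30, 39, 45, 65, 78, 90, 117, 130, 195, 234, 390, 585, 1170
Sum = 1 + 2 + 3 + 5 + 6 + 9 + 10 + 13 + 15 + 18 + 26 + 30 + 39 + 45 + 65 + 78 + 90 + 117 + 130 + 195 + 234 + 390 + 585 + 1170 = 3276

σ(1170) = 3276


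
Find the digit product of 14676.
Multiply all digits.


1 × 4 × 6 × 7 × 6 = 1008


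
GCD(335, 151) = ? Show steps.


335 = 2 * 151 + 33
151 = 4 * 33 + 19
33 = 1 * 19 + 14
19 = 1 * 14 + 5
14 = 2 * 5 + 4
5 = 1 * 4 + 1
4 = 4 * 1 + 0
GCD = 1


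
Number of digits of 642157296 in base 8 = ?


642157296 in base 8 = 4621505360
Number of digits = 10

10 digits (base 8)


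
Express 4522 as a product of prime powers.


4522 / 2 = 2261
2261 / 7 = 323
323 / 17 = 19
19 / 19 = 1
4522 = 2 × 7 × 17 × 19


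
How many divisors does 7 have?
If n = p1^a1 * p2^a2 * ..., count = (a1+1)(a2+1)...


7 = 7^1
d(7) = (1+1) = 2

2 divisors


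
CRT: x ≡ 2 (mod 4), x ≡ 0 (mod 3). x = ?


M = 4*3 = 12
M1 = M/4 = 3, M2 = M/3 = 4
M1^(-1) mod 4 = 3, M2^(-1) mod 3 = 1
x = 2*3*3 + 0*4*1 = 18
18 mod 12 = 6
Check: 6 mod 4 = 2 ✓, 6 mod 3 = 0 ✓

x ≡ 6 (mod 12)


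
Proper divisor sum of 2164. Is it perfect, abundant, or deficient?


Proper divisors: 1, 2, 4, 541, 1082
Sum = 1 + 2 + 4 + 541 + 1082 = 1630
1630 < 2164 → deficient

s(2164) = 1630 (deficient)


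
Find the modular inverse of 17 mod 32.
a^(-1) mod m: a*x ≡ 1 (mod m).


Use the extended Euclidean algorithm on (32, 17); each row r = 32*s + 17*t:
r=32, s=1, t=0
r=17, s=0, t=1
q=1: r=15, s=1, t=-1   [32*(1) + 17*(-1) = 15]
q=1: r=2, s=-1, t=2   [32*(-1) + 17*(2) = 2]
q=7: r=1, s=8, t=-15   [32*(8) + 17*(-15) = 1]
q=2: r=0, s=-17, t=32   [32*(-17) + 17*(32) = 0]
GCD = 1 with t = -15, so 17*(-15) ≡ 1 (mod 32)
Inverse = -15 mod 32 = 17
Check: 17 * 17 = 289 ≡ 1 (mod 32)

17^(-1) ≡ 17 (mod 32)


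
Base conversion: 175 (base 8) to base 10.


175 (base 8) = 125 (decimal)
125 (decimal) = 125 (base 10)


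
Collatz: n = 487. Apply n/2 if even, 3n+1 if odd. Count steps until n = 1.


487 → 1462 → 731 → 2194 → 1097 → 3292 → 1646 → 823 → 2470 → 1235 → 3706 → 1853 → 5560 → 2780 → 1390 → 695 → 2086 → 1043 → 3130 → 1565 → 4696 → 2348 → 1174 → 587 → 1762 → 881 → 2644 → 1322 → 661 → 1984 → 992 → 496 → 248 → 124 → 62 → 31 → 94 → 47 → 142 → 71 → 214 → 107 → 322 → 161 → 484 → 242 → 121 → 364 → 182 → 91 → 274 → 137 → 412 → 206 → 103 → 310 → 155 → 466 → 233 → 700 → 350 → 175 → 526 → 263 → 790 → 395 → 1186 → 593 → 1780 → 890 → 445 → 1336 → 668 → 334 → 167 → 502 → 251 → 754 → 377 → 1132 → 566 → 283 → 850 → 425 → 1276 → 638 → 319 → 958 → 479 → 1438 → 719 → 2158 → 1079 → 3238 → 1619 → 4858 → 2429 → 7288 → 3644 → 1822 → 911 → 2734 → 1367 → 4102 → 2051 → 6154 → 3077 → 9232 → 4616 → 2308 → 1154 → 577 → 1732 → 866 → 433 → 1300 → 650 → 325 → 976 → 488 → 244 → 122 → 61 → 184 → 92 → 46 → 23 → 70 → 35 → 106 → 53 → 160 → 80 → 40 → 20 → 10 → 5 → 16 → 8 → 4 → 2 → 1
Total steps = 141

141 steps


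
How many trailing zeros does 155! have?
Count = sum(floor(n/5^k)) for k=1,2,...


floor(155/5) = 31
floor(155/25) = 6
floor(155/125) = 1
Total = 38

38 trailing zeros


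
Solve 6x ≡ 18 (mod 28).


GCD(6, 28) = 2 divides 18
Divide: 3x ≡ 9 (mod 14)
x ≡ 3 (mod 14)


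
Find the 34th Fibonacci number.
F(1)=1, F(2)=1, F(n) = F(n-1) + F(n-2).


Sequence: 1, 1, 2, 3, 5, 8, 13, 21, 34, 55, 89, 144, 233, 377, 610, 987, 1597, 2584, 4181, 6765, 10946, 17711, 28657, 46368, 75025, 121393, 196418, 317811, 514229, 832040, 1346269, 2178309, 3524578, 5702887
F(34) = 5702887


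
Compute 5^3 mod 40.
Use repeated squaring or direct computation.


5^1 mod 40 = 5
5^2 mod 40 = 25
5^3 mod 40 = 5


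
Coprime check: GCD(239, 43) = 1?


Euclidean algorithm:
239 = 5 * 43 + 24
43 = 1 * 24 + 19
24 = 1 * 19 + 5
19 = 3 * 5 + 4
5 = 1 * 4 + 1
4 = 4 * 1 + 0
GCD(239, 43) = 1

Yes, coprime (GCD = 1)


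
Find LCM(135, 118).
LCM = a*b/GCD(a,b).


GCD(135, 118) = 1
LCM = 135*118/1 = 15930/1 = 15930

LCM = 15930


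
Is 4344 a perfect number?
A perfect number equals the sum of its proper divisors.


Proper divisors of 4344: 1, 2, 3, 4, 6, 8, 12, 24, 181, 362, 543, 724, 1086, 1448, 2172
Sum = 1 + 2 + 3 + 4 + 6 + 8 + 12 + 24 + 181 + 362 + 543 + 724 + 1086 + 1448 + 2172 = 6576

No, 4344 is not perfect (6576 ≠ 4344)


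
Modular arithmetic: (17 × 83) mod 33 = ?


17 × 83 = 1411
1411 mod 33 = 25


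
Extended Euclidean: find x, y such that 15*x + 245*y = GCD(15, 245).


Tabular extended Euclidean (each row: r = 15*s + 245*t):
r=15, s=1, t=0
r=245, s=0, t=1
q=0: r=15, s=1, t=0   [15*(1) + 245*(0) = 15]
q=16: r=5, s=-16, t=1   [15*(-16) + 245*(1) = 5]
q=3: r=0, s=49, t=-3   [15*(49) + 245*(-3) = 0]
GCD = 5; from the row with r=5: x=-16, y=1
Check: 15*(-16) + 245*(1) = -240 + 245 = 5

GCD = 5, x = -16, y = 1


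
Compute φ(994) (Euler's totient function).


994 = 2 × 7 × 71
Prime factors: 2, 7, 71
φ(994) = 994 × (1-1/2) × (1-1/7) × (1-1/71)
= 994 × 1/2 × 6/7 × 70/71 = 420

φ(994) = 420


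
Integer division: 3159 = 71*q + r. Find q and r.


3159 = 71 * 44 + 35
Check: 3124 + 35 = 3159

q = 44, r = 35


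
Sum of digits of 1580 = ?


1 + 5 + 8 + 0 = 14


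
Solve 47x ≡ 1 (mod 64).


GCD(47, 64) = 1, unique solution
a^(-1) mod 64 = 15
x = 15 * 1 mod 64 = 15

x ≡ 15 (mod 64)


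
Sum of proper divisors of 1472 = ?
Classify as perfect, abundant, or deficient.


Proper divisors: 1, 2, 4, 8, 16, 23, 32, 46, 64, 92, 184, 368, 736
Sum = 1 + 2 + 4 + 8 + 16 + 23 + 32 + 46 + 64 + 92 + 184 + 368 + 736 = 1576
1576 > 1472 → abundant

s(1472) = 1576 (abundant)


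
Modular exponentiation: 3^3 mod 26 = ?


3^1 mod 26 = 3
3^2 mod 26 = 9
3^3 mod 26 = 1


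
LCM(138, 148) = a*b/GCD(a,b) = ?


GCD(138, 148) = 2
LCM = 138*148/2 = 20424/2 = 10212

LCM = 10212


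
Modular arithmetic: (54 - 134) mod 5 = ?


54 - 134 = -80
-80 mod 5 = 0


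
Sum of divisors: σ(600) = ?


Divisors of 600: 1, 2, 3, 4, 5, 6, 8, 10, 12, 15, 20, 24, 25, 30, 40, 50, 60, 75, 100, 120, 150, 200, 300, 600
Sum = 1 + 2 + 3 + 4 + 5 + 6 + 8 + 10 + 12 + 15 + 20 + 24 + 25 + 30 + 40 + 50 + 60 + 75 + 100 + 120 + 150 + 200 + 300 + 600 = 1860

σ(600) = 1860


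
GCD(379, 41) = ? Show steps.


379 = 9 * 41 + 10
41 = 4 * 10 + 1
10 = 10 * 1 + 0
GCD = 1


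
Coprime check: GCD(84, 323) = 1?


Euclidean algorithm:
323 = 3 * 84 + 71
84 = 1 * 71 + 13
71 = 5 * 13 + 6
13 = 2 * 6 + 1
6 = 6 * 1 + 0
GCD(84, 323) = 1

Yes, coprime (GCD = 1)


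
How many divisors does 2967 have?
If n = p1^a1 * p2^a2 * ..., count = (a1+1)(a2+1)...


2967 = 3^1 × 23^1 × 43^1
d(2967) = (1+1) × (1+1) × (1+1) = 8

8 divisors


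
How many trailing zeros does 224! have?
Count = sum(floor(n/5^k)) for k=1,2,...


floor(224/5) = 44
floor(224/25) = 8
floor(224/125) = 1
Total = 53

53 trailing zeros


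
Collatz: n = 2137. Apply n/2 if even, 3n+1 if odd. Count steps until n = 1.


2137 → 6412 → 3206 → 1603 → 4810 → 2405 → 7216 → 3608 → 1804 → 902 → 451 → 1354 → 677 → 2032 → 1016 → 508 → 254 → 127 → 382 → 191 → 574 → 287 → 862 → 431 → 1294 → 647 → 1942 → 971 → 2914 → 1457 → 4372 → 2186 → 1093 → 3280 → 1640 → 820 → 410 → 205 → 616 → 308 → 154 → 77 → 232 → 116 → 58 → 29 → 88 → 44 → 22 → 11 → 34 → 17 → 52 → 26 → 13 → 40 → 20 → 10 → 5 → 16 → 8 → 4 → 2 → 1
Total steps = 63

63 steps


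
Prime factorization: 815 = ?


815 / 5 = 163
163 / 163 = 1
815 = 5 × 163


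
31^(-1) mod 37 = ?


Use the extended Euclidean algorithm on (37, 31); each row r = 37*s + 31*t:
r=37, s=1, t=0
r=31, s=0, t=1
q=1: r=6, s=1, t=-1   [37*(1) + 31*(-1) = 6]
q=5: r=1, s=-5, t=6   [37*(-5) + 31*(6) = 1]
q=6: r=0, s=31, t=-37   [37*(31) + 31*(-37) = 0]
GCD = 1 with t = 6, so 31*(6) ≡ 1 (mod 37)
Inverse = 6 mod 37 = 6
Check: 31 * 6 = 186 ≡ 1 (mod 37)

31^(-1) ≡ 6 (mod 37)


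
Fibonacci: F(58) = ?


Sequence: 1, 1, 2, 3, 5, 8, 13, 21, 34, 55, 89, 144, 233, 377, 610, 987, 1597, 2584, 4181, 6765, 10946, 17711, 28657, 46368, 75025, 121393, 196418, 317811, 514229, 832040, 1346269, 2178309, 3524578, 5702887, 9227465, 14930352, 24157817, 39088169, 63245986, 102334155, 165580141, 267914296, 433494437, 701408733, 1134903170, 1836311903, 2971215073, 4807526976, 7778742049, 12586269025, 20365011074, 32951280099, 53316291173, 86267571272, 139583862445, 225851433717, 365435296162, 591286729879
F(58) = 591286729879


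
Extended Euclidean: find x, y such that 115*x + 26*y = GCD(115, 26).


Tabular extended Euclidean (each row: r = 115*s + 26*t):
r=115, s=1, t=0
r=26, s=0, t=1
q=4: r=11, s=1, t=-4   [115*(1) + 26*(-4) = 11]
q=2: r=4, s=-2, t=9   [115*(-2) + 26*(9) = 4]
q=2: r=3, s=5, t=-22   [115*(5) + 26*(-22) = 3]
q=1: r=1, s=-7, t=31   [115*(-7) + 26*(31) = 1]
q=3: r=0, s=26, t=-115   [115*(26) + 26*(-115) = 0]
GCD = 1; from the row with r=1: x=-7, y=31
Check: 115*(-7) + 26*(31) = -805 + 806 = 1

GCD = 1, x = -7, y = 31


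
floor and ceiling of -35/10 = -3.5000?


-35/10 = -3.5000
floor = -4
ceil = -3

floor = -4, ceil = -3


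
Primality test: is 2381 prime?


Check divisors up to sqrt(2381) = 48.7955
No divisors found.
2381 is prime.

Yes, 2381 is prime


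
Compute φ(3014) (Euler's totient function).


3014 = 2 × 11 × 137
Prime factors: 2, 11, 137
φ(3014) = 3014 × (1-1/2) × (1-1/11) × (1-1/137)
= 3014 × 1/2 × 10/11 × 136/137 = 1360

φ(3014) = 1360


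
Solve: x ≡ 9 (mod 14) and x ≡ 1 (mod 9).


M = 14*9 = 126
M1 = M/14 = 9, M2 = M/9 = 14
M1^(-1) mod 14 = 11, M2^(-1) mod 9 = 2
x = 9*9*11 + 1*14*2 = 919
919 mod 126 = 37
Check: 37 mod 14 = 9 ✓, 37 mod 9 = 1 ✓

x ≡ 37 (mod 126)


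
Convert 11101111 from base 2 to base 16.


11101111 (base 2) = 239 (decimal)
239 (decimal) = EF (base 16)


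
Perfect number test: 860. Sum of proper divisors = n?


Proper divisors of 860: 1, 2, 4, 5, 10, 20, 43, 86, 172, 215, 430
Sum = 1 + 2 + 4 + 5 + 10 + 20 + 43 + 86 + 172 + 215 + 430 = 988

No, 860 is not perfect (988 ≠ 860)


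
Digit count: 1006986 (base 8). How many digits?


1006986 in base 8 = 3656612
Number of digits = 7

7 digits (base 8)


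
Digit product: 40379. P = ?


4 × 0 × 3 × 7 × 9 = 0


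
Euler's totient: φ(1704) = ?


1704 = 2^3 × 3 × 71
Prime factors: 2, 3, 71
φ(1704) = 1704 × (1-1/2) × (1-1/3) × (1-1/71)
= 1704 × 1/2 × 2/3 × 70/71 = 560

φ(1704) = 560


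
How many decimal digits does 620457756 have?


620457756 has 9 digits in base 10
floor(log10(620457756)) + 1 = floor(8.7927) + 1 = 9

9 digits (base 10)


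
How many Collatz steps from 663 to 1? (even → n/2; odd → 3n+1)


663 → 1990 → 995 → 2986 → 1493 → 4480 → 2240 → 1120 → 560 → 280 → 140 → 70 → 35 → 106 → 53 → 160 → 80 → 40 → 20 → 10 → 5 → 16 → 8 → 4 → 2 → 1
Total steps = 25

25 steps


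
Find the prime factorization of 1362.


1362 / 2 = 681
681 / 3 = 227
227 / 227 = 1
1362 = 2 × 3 × 227


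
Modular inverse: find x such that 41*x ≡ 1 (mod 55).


Use the extended Euclidean algorithm on (55, 41); each row r = 55*s + 41*t:
r=55, s=1, t=0
r=41, s=0, t=1
q=1: r=14, s=1, t=-1   [55*(1) + 41*(-1) = 14]
q=2: r=13, s=-2, t=3   [55*(-2) + 41*(3) = 13]
q=1: r=1, s=3, t=-4   [55*(3) + 41*(-4) = 1]
q=13: r=0, s=-41, t=55   [55*(-41) + 41*(55) = 0]
GCD = 1 with t = -4, so 41*(-4) ≡ 1 (mod 55)
Inverse = -4 mod 55 = 51
Check: 41 * 51 = 2091 ≡ 1 (mod 55)

41^(-1) ≡ 51 (mod 55)


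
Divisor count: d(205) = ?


205 = 5^1 × 41^1
d(205) = (1+1) × (1+1) = 4

4 divisors


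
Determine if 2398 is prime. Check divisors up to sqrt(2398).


2398 / 2 = 1199 (exact division)
2398 is NOT prime.

No, 2398 is not prime


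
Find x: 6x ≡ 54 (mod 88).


GCD(6, 88) = 2 divides 54
Divide: 3x ≡ 27 (mod 44)
x ≡ 9 (mod 44)


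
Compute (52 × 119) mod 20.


52 × 119 = 6188
6188 mod 20 = 8


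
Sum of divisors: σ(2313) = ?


Divisors of 2313: 1, 3, 9, 257, 771, 2313
Sum = 1 + 3 + 9 + 257 + 771 + 2313 = 3354

σ(2313) = 3354


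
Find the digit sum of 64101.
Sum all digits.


6 + 4 + 1 + 0 + 1 = 12


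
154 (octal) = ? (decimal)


154 (base 8) = 108 (decimal)
108 (decimal) = 108 (base 10)


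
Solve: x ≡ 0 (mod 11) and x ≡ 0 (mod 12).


M = 11*12 = 132
M1 = M/11 = 12, M2 = M/12 = 11
M1^(-1) mod 11 = 1, M2^(-1) mod 12 = 11
x = 0*12*1 + 0*11*11 = 0
0 mod 132 = 0
Check: 0 mod 11 = 0 ✓, 0 mod 12 = 0 ✓

x ≡ 0 (mod 132)


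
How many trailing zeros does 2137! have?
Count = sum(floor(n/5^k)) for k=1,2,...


floor(2137/5) = 427
floor(2137/25) = 85
floor(2137/125) = 17
floor(2137/625) = 3
Total = 532

532 trailing zeros


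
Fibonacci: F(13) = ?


Sequence: 1, 1, 2, 3, 5, 8, 13, 21, 34, 55, 89, 144, 233
F(13) = 233


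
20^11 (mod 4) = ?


20^1 mod 4 = 0
20^2 mod 4 = 0
20^3 mod 4 = 0
20^4 mod 4 = 0
20^5 mod 4 = 0
20^6 mod 4 = 0
20^7 mod 4 = 0
20^8 mod 4 = 0
20^9 mod 4 = 0
20^10 mod 4 = 0
20^11 mod 4 = 0


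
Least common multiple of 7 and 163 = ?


GCD(7, 163) = 1
LCM = 7*163/1 = 1141/1 = 1141

LCM = 1141


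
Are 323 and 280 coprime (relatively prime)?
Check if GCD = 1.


Euclidean algorithm:
323 = 1 * 280 + 43
280 = 6 * 43 + 22
43 = 1 * 22 + 21
22 = 1 * 21 + 1
21 = 21 * 1 + 0
GCD(323, 280) = 1

Yes, coprime (GCD = 1)


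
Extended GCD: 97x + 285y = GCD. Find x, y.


Tabular extended Euclidean (each row: r = 97*s + 285*t):
r=97, s=1, t=0
r=285, s=0, t=1
q=0: r=97, s=1, t=0   [97*(1) + 285*(0) = 97]
q=2: r=91, s=-2, t=1   [97*(-2) + 285*(1) = 91]
q=1: r=6, s=3, t=-1   [97*(3) + 285*(-1) = 6]
q=15: r=1, s=-47, t=16   [97*(-47) + 285*(16) = 1]
q=6: r=0, s=285, t=-97   [97*(285) + 285*(-97) = 0]
GCD = 1; from the row with r=1: x=-47, y=16
Check: 97*(-47) + 285*(16) = -4559 + 4560 = 1

GCD = 1, x = -47, y = 16


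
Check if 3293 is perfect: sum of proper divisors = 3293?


Proper divisors of 3293: 1, 37, 89
Sum = 1 + 37 + 89 = 127

No, 3293 is not perfect (127 ≠ 3293)


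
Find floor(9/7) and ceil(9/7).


9/7 = 1.2857
floor = 1
ceil = 2

floor = 1, ceil = 2


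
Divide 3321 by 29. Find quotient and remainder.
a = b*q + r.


3321 = 29 * 114 + 15
Check: 3306 + 15 = 3321

q = 114, r = 15


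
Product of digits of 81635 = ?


8 × 1 × 6 × 3 × 5 = 720


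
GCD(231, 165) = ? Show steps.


231 = 1 * 165 + 66
165 = 2 * 66 + 33
66 = 2 * 33 + 0
GCD = 33


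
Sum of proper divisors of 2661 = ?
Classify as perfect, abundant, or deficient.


Proper divisors: 1, 3, 887
Sum = 1 + 3 + 887 = 891
891 < 2661 → deficient

s(2661) = 891 (deficient)


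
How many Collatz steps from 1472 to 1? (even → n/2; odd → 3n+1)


1472 → 736 → 368 → 184 → 92 → 46 → 23 → 70 → 35 → 106 → 53 → 160 → 80 → 40 → 20 → 10 → 5 → 16 → 8 → 4 → 2 → 1
Total steps = 21

21 steps


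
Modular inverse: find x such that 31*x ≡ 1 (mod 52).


Use the extended Euclidean algorithm on (52, 31); each row r = 52*s + 31*t:
r=52, s=1, t=0
r=31, s=0, t=1
q=1: r=21, s=1, t=-1   [52*(1) + 31*(-1) = 21]
q=1: r=10, s=-1, t=2   [52*(-1) + 31*(2) = 10]
q=2: r=1, s=3, t=-5   [52*(3) + 31*(-5) = 1]
q=10: r=0, s=-31, t=52   [52*(-31) + 31*(52) = 0]
GCD = 1 with t = -5, so 31*(-5) ≡ 1 (mod 52)
Inverse = -5 mod 52 = 47
Check: 31 * 47 = 1457 ≡ 1 (mod 52)

31^(-1) ≡ 47 (mod 52)


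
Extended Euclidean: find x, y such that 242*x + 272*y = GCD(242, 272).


Tabular extended Euclidean (each row: r = 242*s + 272*t):
r=242, s=1, t=0
r=272, s=0, t=1
q=0: r=242, s=1, t=0   [242*(1) + 272*(0) = 242]
q=1: r=30, s=-1, t=1   [242*(-1) + 272*(1) = 30]
q=8: r=2, s=9, t=-8   [242*(9) + 272*(-8) = 2]
q=15: r=0, s=-136, t=121   [242*(-136) + 272*(121) = 0]
GCD = 2; from the row with r=2: x=9, y=-8
Check: 242*(9) + 272*(-8) = 2178 - 2176 = 2

GCD = 2, x = 9, y = -8


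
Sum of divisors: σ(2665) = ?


Divisors of 2665: 1, 5, 13, 41, 65, 205, 533, 2665
Sum = 1 + 5 + 13 + 41 + 65 + 205 + 533 + 2665 = 3528

σ(2665) = 3528


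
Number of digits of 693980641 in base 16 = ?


693980641 in base 16 = 295D4DE1
Number of digits = 8

8 digits (base 16)


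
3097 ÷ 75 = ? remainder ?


3097 = 75 * 41 + 22
Check: 3075 + 22 = 3097

q = 41, r = 22


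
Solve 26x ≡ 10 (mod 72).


GCD(26, 72) = 2 divides 10
Divide: 13x ≡ 5 (mod 36)
x ≡ 17 (mod 36)


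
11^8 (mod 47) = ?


11^1 mod 47 = 11
11^2 mod 47 = 27
11^3 mod 47 = 15
11^4 mod 47 = 24
11^5 mod 47 = 29
11^6 mod 47 = 37
11^7 mod 47 = 31
11^8 mod 47 = 12


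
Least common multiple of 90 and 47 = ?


GCD(90, 47) = 1
LCM = 90*47/1 = 4230/1 = 4230

LCM = 4230


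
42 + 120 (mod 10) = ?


42 + 120 = 162
162 mod 10 = 2


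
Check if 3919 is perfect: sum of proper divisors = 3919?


Proper divisors of 3919: 1
Sum = 1 = 1

No, 3919 is not perfect (1 ≠ 3919)


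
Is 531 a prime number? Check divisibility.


531 / 3 = 177 (exact division)
531 is NOT prime.

No, 531 is not prime


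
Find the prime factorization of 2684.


2684 / 2 = 1342
1342 / 2 = 671
671 / 11 = 61
61 / 61 = 1
2684 = 2^2 × 11 × 61


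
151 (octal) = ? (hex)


151 (base 8) = 105 (decimal)
105 (decimal) = 69 (base 16)


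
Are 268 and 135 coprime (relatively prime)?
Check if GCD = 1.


Euclidean algorithm:
268 = 1 * 135 + 133
135 = 1 * 133 + 2
133 = 66 * 2 + 1
2 = 2 * 1 + 0
GCD(268, 135) = 1

Yes, coprime (GCD = 1)


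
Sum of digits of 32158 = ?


3 + 2 + 1 + 5 + 8 = 19


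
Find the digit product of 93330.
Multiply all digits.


9 × 3 × 3 × 3 × 0 = 0


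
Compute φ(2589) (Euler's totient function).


2589 = 3 × 863
Prime factors: 3, 863
φ(2589) = 2589 × (1-1/3) × (1-1/863)
= 2589 × 2/3 × 862/863 = 1724

φ(2589) = 1724


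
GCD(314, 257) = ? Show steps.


314 = 1 * 257 + 57
257 = 4 * 57 + 29
57 = 1 * 29 + 28
29 = 1 * 28 + 1
28 = 28 * 1 + 0
GCD = 1


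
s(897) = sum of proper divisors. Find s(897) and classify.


Proper divisors: 1, 3, 13, 23, 39, 69, 299
Sum = 1 + 3 + 13 + 23 + 39 + 69 + 299 = 447
447 < 897 → deficient

s(897) = 447 (deficient)


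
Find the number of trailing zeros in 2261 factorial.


floor(2261/5) = 452
floor(2261/25) = 90
floor(2261/125) = 18
floor(2261/625) = 3
Total = 563

563 trailing zeros


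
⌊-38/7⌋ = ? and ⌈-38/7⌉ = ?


-38/7 = -5.4286
floor = -6
ceil = -5

floor = -6, ceil = -5


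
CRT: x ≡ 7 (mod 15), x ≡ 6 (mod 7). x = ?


M = 15*7 = 105
M1 = M/15 = 7, M2 = M/7 = 15
M1^(-1) mod 15 = 13, M2^(-1) mod 7 = 1
x = 7*7*13 + 6*15*1 = 727
727 mod 105 = 97
Check: 97 mod 15 = 7 ✓, 97 mod 7 = 6 ✓

x ≡ 97 (mod 105)


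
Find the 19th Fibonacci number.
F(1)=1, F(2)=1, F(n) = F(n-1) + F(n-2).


Sequence: 1, 1, 2, 3, 5, 8, 13, 21, 34, 55, 89, 144, 233, 377, 610, 987, 1597, 2584, 4181
F(19) = 4181


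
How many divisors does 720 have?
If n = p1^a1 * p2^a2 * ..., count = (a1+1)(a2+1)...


720 = 2^4 × 3^2 × 5^1
d(720) = (4+1) × (2+1) × (1+1) = 30

30 divisors


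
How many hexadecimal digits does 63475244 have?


63475244 in base 16 = 3C88E2C
Number of digits = 7

7 digits (base 16)


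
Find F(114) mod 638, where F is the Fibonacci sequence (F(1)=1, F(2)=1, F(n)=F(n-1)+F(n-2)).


F(k) mod 638 for k=1..114:
1, 1, 2, 3, 5, 8, 13, 21, 34, 55, 89, 144, 233, 377, 610, 349, 321, 32, 353, 385, 100, 485, 585, 432, 379, 173, 552, 87, 1, 88, 89, 177, 266, 443, 71, 514, 585, 461, 408, 231, 1, 232, 233, 465, 60, 525, 585, 472, 419, 253, 34, 287, 321, 608, 291, 261, 552, 175, 89, 264, 353, 617, 332, 311, 5, 316, 321, 637, 320, 319, 1, 320, 321, 3, 324, 327, 13, 340, 353, 55, 408, 463, 233, 58, 291, 349, 2, 351, 353, 66, 419, 485, 266, 113, 379, 492, 233, 87, 320, 407, 89, 496, 585, 443, 390, 195, 585, 142, 89, 231, 320, 551, 233, 146
F(114) mod 638 = 146


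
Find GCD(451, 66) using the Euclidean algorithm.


451 = 6 * 66 + 55
66 = 1 * 55 + 11
55 = 5 * 11 + 0
GCD = 11


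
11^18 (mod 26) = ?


11^1 mod 26 = 11
11^2 mod 26 = 17
11^3 mod 26 = 5
11^4 mod 26 = 3
11^5 mod 26 = 7
11^6 mod 26 = 25
11^7 mod 26 = 15
11^8 mod 26 = 9
11^9 mod 26 = 21
11^10 mod 26 = 23
11^11 mod 26 = 19
11^12 mod 26 = 1
11^13 mod 26 = 11
11^14 mod 26 = 17
11^15 mod 26 = 5
11^16 mod 26 = 3
11^17 mod 26 = 7
11^18 mod 26 = 25


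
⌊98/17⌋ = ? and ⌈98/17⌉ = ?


98/17 = 5.7647
floor = 5
ceil = 6

floor = 5, ceil = 6


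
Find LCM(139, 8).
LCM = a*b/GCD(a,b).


GCD(139, 8) = 1
LCM = 139*8/1 = 1112/1 = 1112

LCM = 1112


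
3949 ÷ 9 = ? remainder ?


3949 = 9 * 438 + 7
Check: 3942 + 7 = 3949

q = 438, r = 7


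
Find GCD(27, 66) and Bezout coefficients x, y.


Tabular extended Euclidean (each row: r = 27*s + 66*t):
r=27, s=1, t=0
r=66, s=0, t=1
q=0: r=27, s=1, t=0   [27*(1) + 66*(0) = 27]
q=2: r=12, s=-2, t=1   [27*(-2) + 66*(1) = 12]
q=2: r=3, s=5, t=-2   [27*(5) + 66*(-2) = 3]
q=4: r=0, s=-22, t=9   [27*(-22) + 66*(9) = 0]
GCD = 3; from the row with r=3: x=5, y=-2
Check: 27*(5) + 66*(-2) = 135 - 132 = 3

GCD = 3, x = 5, y = -2


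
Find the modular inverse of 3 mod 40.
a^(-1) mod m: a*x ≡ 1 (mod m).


Use the extended Euclidean algorithm on (40, 3); each row r = 40*s + 3*t:
r=40, s=1, t=0
r=3, s=0, t=1
q=13: r=1, s=1, t=-13   [40*(1) + 3*(-13) = 1]
q=3: r=0, s=-3, t=40   [40*(-3) + 3*(40) = 0]
GCD = 1 with t = -13, so 3*(-13) ≡ 1 (mod 40)
Inverse = -13 mod 40 = 27
Check: 3 * 27 = 81 ≡ 1 (mod 40)

3^(-1) ≡ 27 (mod 40)


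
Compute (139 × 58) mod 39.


139 × 58 = 8062
8062 mod 39 = 28


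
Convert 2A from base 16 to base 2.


2A (base 16) = 42 (decimal)
42 (decimal) = 101010 (base 2)


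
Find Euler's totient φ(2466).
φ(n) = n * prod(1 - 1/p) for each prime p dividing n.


2466 = 2 × 3^2 × 137
Prime factors: 2, 3, 137
φ(2466) = 2466 × (1-1/2) × (1-1/3) × (1-1/137)
= 2466 × 1/2 × 2/3 × 136/137 = 816

φ(2466) = 816


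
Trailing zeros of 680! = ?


floor(680/5) = 136
floor(680/25) = 27
floor(680/125) = 5
floor(680/625) = 1
Total = 169

169 trailing zeros


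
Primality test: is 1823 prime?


Check divisors up to sqrt(1823) = 42.6966
No divisors found.
1823 is prime.

Yes, 1823 is prime


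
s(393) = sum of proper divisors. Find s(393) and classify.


Proper divisors: 1, 3, 131
Sum = 1 + 3 + 131 = 135
135 < 393 → deficient

s(393) = 135 (deficient)


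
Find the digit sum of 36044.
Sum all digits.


3 + 6 + 0 + 4 + 4 = 17


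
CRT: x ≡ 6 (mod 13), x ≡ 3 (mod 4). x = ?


M = 13*4 = 52
M1 = M/13 = 4, M2 = M/4 = 13
M1^(-1) mod 13 = 10, M2^(-1) mod 4 = 1
x = 6*4*10 + 3*13*1 = 279
279 mod 52 = 19
Check: 19 mod 13 = 6 ✓, 19 mod 4 = 3 ✓

x ≡ 19 (mod 52)


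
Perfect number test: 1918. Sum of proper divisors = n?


Proper divisors of 1918: 1, 2, 7, 14, 137, 274, 959
Sum = 1 + 2 + 7 + 14 + 137 + 274 + 959 = 1394

No, 1918 is not perfect (1394 ≠ 1918)


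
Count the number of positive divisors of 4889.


4889 = 4889^1
d(4889) = (1+1) = 2

2 divisors


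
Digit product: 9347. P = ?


9 × 3 × 4 × 7 = 756


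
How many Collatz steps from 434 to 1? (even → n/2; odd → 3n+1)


434 → 217 → 652 → 326 → 163 → 490 → 245 → 736 → 368 → 184 → 92 → 46 → 23 → 70 → 35 → 106 → 53 → 160 → 80 → 40 → 20 → 10 → 5 → 16 → 8 → 4 → 2 → 1
Total steps = 27

27 steps


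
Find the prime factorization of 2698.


2698 / 2 = 1349
1349 / 19 = 71
71 / 71 = 1
2698 = 2 × 19 × 71


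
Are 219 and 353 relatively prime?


Euclidean algorithm:
353 = 1 * 219 + 134
219 = 1 * 134 + 85
134 = 1 * 85 + 49
85 = 1 * 49 + 36
49 = 1 * 36 + 13
36 = 2 * 13 + 10
13 = 1 * 10 + 3
10 = 3 * 3 + 1
3 = 3 * 1 + 0
GCD(219, 353) = 1

Yes, coprime (GCD = 1)


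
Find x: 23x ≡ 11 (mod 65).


GCD(23, 65) = 1, unique solution
a^(-1) mod 65 = 17
x = 17 * 11 mod 65 = 57

x ≡ 57 (mod 65)
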